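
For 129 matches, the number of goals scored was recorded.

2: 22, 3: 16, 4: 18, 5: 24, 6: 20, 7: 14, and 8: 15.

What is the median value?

Cumulative frequencies: 22, 38, 56, 80, 100, 114, 129
n = 129, so the median is the value in position (n+1)/2 = 65.
Position 65 falls at value 5.

5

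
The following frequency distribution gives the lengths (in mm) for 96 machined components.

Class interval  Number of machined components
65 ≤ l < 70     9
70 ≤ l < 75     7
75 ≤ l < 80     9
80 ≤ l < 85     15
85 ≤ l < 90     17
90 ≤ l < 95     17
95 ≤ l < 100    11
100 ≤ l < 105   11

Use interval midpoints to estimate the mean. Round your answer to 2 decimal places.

86.56

Midpoints: 67.5, 72.5, 77.5, 82.5, 87.5, 92.5, 97.5, 102.5
Σfm = 9×67.5 + 7×72.5 + 9×77.5 + 15×82.5 + 17×87.5 + 17×92.5 + 11×97.5 + 11×102.5 = 8310
n = Σf = 96
Mean = 8310 / 96 = 86.5625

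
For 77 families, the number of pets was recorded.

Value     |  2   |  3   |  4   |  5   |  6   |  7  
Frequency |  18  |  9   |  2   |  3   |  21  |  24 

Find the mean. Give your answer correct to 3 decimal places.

4.935

Values: 2, 3, 4, 5, 6, 7
Σfx = 18×2 + 9×3 + 2×4 + 3×5 + 21×6 + 24×7 = 380
n = Σf = 77
Mean = 380 / 77 = 4.9351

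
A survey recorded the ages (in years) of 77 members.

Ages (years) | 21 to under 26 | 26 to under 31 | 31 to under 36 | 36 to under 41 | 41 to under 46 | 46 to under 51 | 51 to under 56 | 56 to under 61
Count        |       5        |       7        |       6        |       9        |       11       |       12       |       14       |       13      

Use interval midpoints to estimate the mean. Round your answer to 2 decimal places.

44.60

Midpoints: 23.5, 28.5, 33.5, 38.5, 43.5, 48.5, 53.5, 58.5
Σfm = 5×23.5 + 7×28.5 + 6×33.5 + 9×38.5 + 11×43.5 + 12×48.5 + 14×53.5 + 13×58.5 = 3434.5
n = Σf = 77
Mean = 3434.5 / 77 = 44.6039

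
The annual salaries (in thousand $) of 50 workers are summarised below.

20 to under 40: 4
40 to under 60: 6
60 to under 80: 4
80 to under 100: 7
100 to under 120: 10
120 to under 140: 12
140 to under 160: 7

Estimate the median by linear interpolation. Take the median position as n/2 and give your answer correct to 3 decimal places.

108.000

Cumulative frequencies: 4, 10, 14, 21, 31, 43, 50
n = 50; position = n/2 = 25.
This falls in the class 100 to under 120: L = 100, F = 21, f = 10, h = 20.
Median ≈ 100 + ((25 − 21) / 10) × 20 = 108.0000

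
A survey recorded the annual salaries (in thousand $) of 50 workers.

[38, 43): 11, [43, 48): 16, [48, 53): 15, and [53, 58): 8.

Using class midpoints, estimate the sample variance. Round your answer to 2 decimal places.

25.51

Midpoints: 40.5, 45.5, 50.5, 55.5
n = 50, Σfm = 2375, mean = 47.5000
Σfm² = 114062.5
Σf(m − x̄)² = Σfm² − (Σfm)²/n = 114062.5 − 2375²/50 = 1250.0000
Sample variance = 1250.0000 / 49 = 25.5102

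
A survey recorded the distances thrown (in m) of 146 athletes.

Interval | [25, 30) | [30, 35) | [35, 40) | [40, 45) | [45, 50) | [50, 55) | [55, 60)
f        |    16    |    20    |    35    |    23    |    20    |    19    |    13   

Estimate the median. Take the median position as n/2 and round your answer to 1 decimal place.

40.4

Cumulative frequencies: 16, 36, 71, 94, 114, 133, 146
n = 146; position = n/2 = 73.
This falls in the class [40, 45): L = 40, F = 71, f = 23, h = 5.
Median ≈ 40 + ((73 − 71) / 23) × 5 = 40.4348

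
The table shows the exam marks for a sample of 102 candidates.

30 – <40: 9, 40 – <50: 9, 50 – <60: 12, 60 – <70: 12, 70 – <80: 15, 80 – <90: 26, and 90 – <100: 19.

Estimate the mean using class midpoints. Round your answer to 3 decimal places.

71.569

Midpoints: 35, 45, 55, 65, 75, 85, 95
Σfm = 9×35 + 9×45 + 12×55 + 12×65 + 15×75 + 26×85 + 19×95 = 7300
n = Σf = 102
Mean = 7300 / 102 = 71.5686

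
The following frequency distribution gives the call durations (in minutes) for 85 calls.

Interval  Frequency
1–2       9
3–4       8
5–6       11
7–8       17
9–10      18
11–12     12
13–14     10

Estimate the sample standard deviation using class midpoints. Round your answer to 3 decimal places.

Midpoints: 1.5, 3.5, 5.5, 7.5, 9.5, 11.5, 13.5
n = 85, Σfm = 673.5, mean = 7.9235
Σfm² = 6441.25
Σf(m − x̄)² = Σfm² − (Σfm)²/n = 6441.25 − 673.5²/85 = 1104.7529
Sample variance = 1104.7529 / 84 = 13.1518
Standard deviation = √13.1518 = 3.6265

3.627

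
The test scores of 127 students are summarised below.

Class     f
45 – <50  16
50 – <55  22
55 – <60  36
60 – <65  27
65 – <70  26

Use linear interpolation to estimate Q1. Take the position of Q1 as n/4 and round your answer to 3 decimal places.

Cumulative frequencies: 16, 38, 74, 101, 127
n = 127; position = n/4 = 31.75.
This falls in the class 50 – <55: L = 50, F = 16, f = 22, h = 5.
Lower quartile ≈ 50 + ((31.75 − 16) / 22) × 5 = 53.5795

53.580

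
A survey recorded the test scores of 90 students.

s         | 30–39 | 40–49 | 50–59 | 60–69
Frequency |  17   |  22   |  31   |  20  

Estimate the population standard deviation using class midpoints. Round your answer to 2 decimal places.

10.31

Midpoints: 34.5, 44.5, 54.5, 64.5
n = 90, Σfm = 4545, mean = 50.5000
Σfm² = 239082.5
Σf(m − x̄)² = Σfm² − (Σfm)²/n = 239082.5 − 4545²/90 = 9560.0000
Population variance = 9560.0000 / 90 = 106.2222
Standard deviation = √106.2222 = 10.3064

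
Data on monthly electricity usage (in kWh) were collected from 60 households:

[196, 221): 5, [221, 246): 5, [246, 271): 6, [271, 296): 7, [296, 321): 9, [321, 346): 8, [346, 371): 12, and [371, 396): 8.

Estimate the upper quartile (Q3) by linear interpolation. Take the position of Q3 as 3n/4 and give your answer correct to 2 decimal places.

356.42

Cumulative frequencies: 5, 10, 16, 23, 32, 40, 52, 60
n = 60; position = 3n/4 = 45.
This falls in the class [346, 371): L = 346, F = 40, f = 12, h = 25.
Upper quartile ≈ 346 + ((45 − 40) / 12) × 25 = 356.4167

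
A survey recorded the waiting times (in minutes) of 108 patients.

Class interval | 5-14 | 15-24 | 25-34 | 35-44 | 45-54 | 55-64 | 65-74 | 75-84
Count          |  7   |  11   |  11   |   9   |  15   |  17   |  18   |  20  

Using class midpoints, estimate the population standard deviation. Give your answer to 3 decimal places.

Midpoints: 9.5, 19.5, 29.5, 39.5, 49.5, 59.5, 69.5, 79.5
n = 108, Σfm = 5556, mean = 51.4444
Σfm² = 338717
Σf(m − x̄)² = Σfm² − (Σfm)²/n = 338717 − 5556²/108 = 52891.6667
Population variance = 52891.6667 / 108 = 489.7377
Standard deviation = √489.7377 = 22.1300

22.130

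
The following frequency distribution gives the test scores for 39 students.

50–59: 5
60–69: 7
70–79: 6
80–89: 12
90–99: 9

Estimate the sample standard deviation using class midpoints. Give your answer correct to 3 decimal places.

13.637

Midpoints: 54.5, 64.5, 74.5, 84.5, 94.5
n = 39, Σfm = 3035.5, mean = 77.8333
Σfm² = 243329.75
Σf(m − x̄)² = Σfm² − (Σfm)²/n = 243329.75 − 3035.5²/39 = 7066.6667
Sample variance = 7066.6667 / 38 = 185.9649
Standard deviation = √185.9649 = 13.6369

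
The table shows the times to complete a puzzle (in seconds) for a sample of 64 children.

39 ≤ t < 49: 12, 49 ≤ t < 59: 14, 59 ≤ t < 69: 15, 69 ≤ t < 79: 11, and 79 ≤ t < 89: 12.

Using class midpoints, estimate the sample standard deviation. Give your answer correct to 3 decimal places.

13.851

Midpoints: 44, 54, 64, 74, 84
n = 64, Σfm = 4066, mean = 63.5312
Σfm² = 270404
Σf(m − x̄)² = Σfm² − (Σfm)²/n = 270404 − 4066²/64 = 12085.9375
Sample variance = 12085.9375 / 63 = 191.8403
Standard deviation = √191.8403 = 13.8506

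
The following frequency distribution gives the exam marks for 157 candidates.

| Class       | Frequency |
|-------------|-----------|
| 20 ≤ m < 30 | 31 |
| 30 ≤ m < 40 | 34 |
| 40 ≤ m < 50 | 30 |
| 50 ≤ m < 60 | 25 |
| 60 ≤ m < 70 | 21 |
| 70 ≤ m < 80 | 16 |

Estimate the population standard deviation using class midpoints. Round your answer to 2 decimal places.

Midpoints: 25, 35, 45, 55, 65, 75
n = 157, Σfm = 7255, mean = 46.2102
Σfm² = 376125
Σf(m − x̄)² = Σfm² − (Σfm)²/n = 376125 − 7255²/157 = 40870.0637
Population variance = 40870.0637 / 157 = 260.3189
Standard deviation = √260.3189 = 16.1344

16.13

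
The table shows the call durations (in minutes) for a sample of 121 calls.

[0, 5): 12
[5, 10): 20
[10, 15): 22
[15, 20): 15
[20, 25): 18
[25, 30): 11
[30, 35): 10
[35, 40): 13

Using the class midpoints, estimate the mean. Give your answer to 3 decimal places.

Midpoints: 2.5, 7.5, 12.5, 17.5, 22.5, 27.5, 32.5, 37.5
Σfm = 12×2.5 + 20×7.5 + 22×12.5 + 15×17.5 + 18×22.5 + 11×27.5 + 10×32.5 + 13×37.5 = 2237.5
n = Σf = 121
Mean = 2237.5 / 121 = 18.4917

18.492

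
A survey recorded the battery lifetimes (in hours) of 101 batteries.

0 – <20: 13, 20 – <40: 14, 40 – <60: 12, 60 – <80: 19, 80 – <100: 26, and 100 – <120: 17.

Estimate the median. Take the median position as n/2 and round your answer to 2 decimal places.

Cumulative frequencies: 13, 27, 39, 58, 84, 101
n = 101; position = n/2 = 50.5.
This falls in the class 60 – <80: L = 60, F = 39, f = 19, h = 20.
Median ≈ 60 + ((50.5 − 39) / 19) × 20 = 72.1053

72.11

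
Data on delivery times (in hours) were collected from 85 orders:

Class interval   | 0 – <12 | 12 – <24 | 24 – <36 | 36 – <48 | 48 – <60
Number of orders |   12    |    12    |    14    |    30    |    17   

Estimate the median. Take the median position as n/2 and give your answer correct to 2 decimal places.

Cumulative frequencies: 12, 24, 38, 68, 85
n = 85; position = n/2 = 42.5.
This falls in the class 36 – <48: L = 36, F = 38, f = 30, h = 12.
Median ≈ 36 + ((42.5 − 38) / 30) × 12 = 37.8000

37.80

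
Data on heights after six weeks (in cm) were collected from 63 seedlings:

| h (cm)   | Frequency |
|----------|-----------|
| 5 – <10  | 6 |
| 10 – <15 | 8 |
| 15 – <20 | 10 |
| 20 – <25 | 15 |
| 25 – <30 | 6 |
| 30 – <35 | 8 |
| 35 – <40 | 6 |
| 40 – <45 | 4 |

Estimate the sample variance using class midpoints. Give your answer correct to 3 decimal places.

Midpoints: 7.5, 12.5, 17.5, 22.5, 27.5, 32.5, 37.5, 42.5
n = 63, Σfm = 1477.5, mean = 23.4524
Σfm² = 40893.75
Σf(m − x̄)² = Σfm² − (Σfm)²/n = 40893.75 − 1477.5²/63 = 6242.8571
Sample variance = 6242.8571 / 62 = 100.6912

100.691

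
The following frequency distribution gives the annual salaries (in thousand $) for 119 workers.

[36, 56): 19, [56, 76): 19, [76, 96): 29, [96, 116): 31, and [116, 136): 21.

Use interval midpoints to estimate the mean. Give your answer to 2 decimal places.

Midpoints: 46, 66, 86, 106, 126
Σfm = 19×46 + 19×66 + 29×86 + 31×106 + 21×126 = 10554
n = Σf = 119
Mean = 10554 / 119 = 88.6891

88.69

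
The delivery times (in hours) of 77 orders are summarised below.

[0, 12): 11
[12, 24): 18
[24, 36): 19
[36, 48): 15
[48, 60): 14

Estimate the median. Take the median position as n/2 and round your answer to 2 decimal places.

Cumulative frequencies: 11, 29, 48, 63, 77
n = 77; position = n/2 = 38.5.
This falls in the class [24, 36): L = 24, F = 29, f = 19, h = 12.
Median ≈ 24 + ((38.5 − 29) / 19) × 12 = 30.0000

30.00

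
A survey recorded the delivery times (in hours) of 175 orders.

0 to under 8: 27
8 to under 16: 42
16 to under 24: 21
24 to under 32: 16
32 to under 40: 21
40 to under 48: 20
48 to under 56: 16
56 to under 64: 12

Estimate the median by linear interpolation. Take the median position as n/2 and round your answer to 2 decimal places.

Cumulative frequencies: 27, 69, 90, 106, 127, 147, 163, 175
n = 175; position = n/2 = 87.5.
This falls in the class 16 to under 24: L = 16, F = 69, f = 21, h = 8.
Median ≈ 16 + ((87.5 − 69) / 21) × 8 = 23.0476

23.05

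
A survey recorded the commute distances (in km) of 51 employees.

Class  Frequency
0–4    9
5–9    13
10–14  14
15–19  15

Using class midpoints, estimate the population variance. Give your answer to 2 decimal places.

28.91

Midpoints: 2, 7, 12, 17
n = 51, Σfm = 532, mean = 10.4314
Σfm² = 7024
Σf(m − x̄)² = Σfm² − (Σfm)²/n = 7024 − 532²/51 = 1474.5098
Population variance = 1474.5098 / 51 = 28.9120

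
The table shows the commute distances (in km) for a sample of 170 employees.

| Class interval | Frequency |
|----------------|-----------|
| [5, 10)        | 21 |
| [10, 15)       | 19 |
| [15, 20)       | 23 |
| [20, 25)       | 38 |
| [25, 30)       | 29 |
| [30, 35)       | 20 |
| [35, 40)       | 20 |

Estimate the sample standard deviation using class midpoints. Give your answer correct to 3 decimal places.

Midpoints: 7.5, 12.5, 17.5, 22.5, 27.5, 32.5, 37.5
n = 170, Σfm = 3850, mean = 22.6471
Σfm² = 101612.5
Σf(m − x̄)² = Σfm² − (Σfm)²/n = 101612.5 − 3850²/170 = 14421.3235
Sample variance = 14421.3235 / 169 = 85.3333
Standard deviation = √85.3333 = 9.2376

9.238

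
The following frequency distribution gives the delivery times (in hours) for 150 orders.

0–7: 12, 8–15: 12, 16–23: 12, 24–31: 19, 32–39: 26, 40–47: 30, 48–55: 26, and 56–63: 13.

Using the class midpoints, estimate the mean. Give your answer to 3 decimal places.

Midpoints: 3.5, 11.5, 19.5, 27.5, 35.5, 43.5, 51.5, 59.5
Σfm = 12×3.5 + 12×11.5 + 12×19.5 + 19×27.5 + 26×35.5 + 30×43.5 + 26×51.5 + 13×59.5 = 5277
n = Σf = 150
Mean = 5277 / 150 = 35.1800

35.180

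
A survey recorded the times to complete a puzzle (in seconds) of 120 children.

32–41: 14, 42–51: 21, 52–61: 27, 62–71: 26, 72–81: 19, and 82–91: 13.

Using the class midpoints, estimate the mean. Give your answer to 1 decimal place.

Midpoints: 36.5, 46.5, 56.5, 66.5, 76.5, 86.5
Σfm = 14×36.5 + 21×46.5 + 27×56.5 + 26×66.5 + 19×76.5 + 13×86.5 = 7320
n = Σf = 120
Mean = 7320 / 120 = 61.0000

61.0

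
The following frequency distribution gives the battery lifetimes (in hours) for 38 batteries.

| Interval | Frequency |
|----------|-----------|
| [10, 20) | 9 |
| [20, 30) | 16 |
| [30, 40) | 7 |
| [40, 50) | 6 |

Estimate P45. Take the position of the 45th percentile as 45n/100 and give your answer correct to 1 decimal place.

25.1

Cumulative frequencies: 9, 25, 32, 38
n = 38; position = 45n/100 = 17.1.
This falls in the class [20, 30): L = 20, F = 9, f = 16, h = 10.
45th percentile ≈ 20 + ((17.1 − 9) / 16) × 10 = 25.0625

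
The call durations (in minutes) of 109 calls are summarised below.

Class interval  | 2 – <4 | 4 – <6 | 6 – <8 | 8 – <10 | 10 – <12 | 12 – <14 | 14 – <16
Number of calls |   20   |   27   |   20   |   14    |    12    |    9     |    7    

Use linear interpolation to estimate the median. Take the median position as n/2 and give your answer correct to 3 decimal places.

6.750

Cumulative frequencies: 20, 47, 67, 81, 93, 102, 109
n = 109; position = n/2 = 54.5.
This falls in the class 6 – <8: L = 6, F = 47, f = 20, h = 2.
Median ≈ 6 + ((54.5 − 47) / 20) × 2 = 6.7500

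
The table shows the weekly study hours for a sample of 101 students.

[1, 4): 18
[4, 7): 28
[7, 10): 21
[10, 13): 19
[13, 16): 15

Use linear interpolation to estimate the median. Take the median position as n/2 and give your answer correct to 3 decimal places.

Cumulative frequencies: 18, 46, 67, 86, 101
n = 101; position = n/2 = 50.5.
This falls in the class [7, 10): L = 7, F = 46, f = 21, h = 3.
Median ≈ 7 + ((50.5 − 46) / 21) × 3 = 7.6429

7.643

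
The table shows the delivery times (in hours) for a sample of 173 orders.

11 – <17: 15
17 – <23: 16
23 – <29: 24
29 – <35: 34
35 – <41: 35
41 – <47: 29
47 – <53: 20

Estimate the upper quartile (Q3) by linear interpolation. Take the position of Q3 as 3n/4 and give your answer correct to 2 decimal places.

Cumulative frequencies: 15, 31, 55, 89, 124, 153, 173
n = 173; position = 3n/4 = 129.75.
This falls in the class 41 – <47: L = 41, F = 124, f = 29, h = 6.
Upper quartile ≈ 41 + ((129.75 − 124) / 29) × 6 = 42.1897

42.19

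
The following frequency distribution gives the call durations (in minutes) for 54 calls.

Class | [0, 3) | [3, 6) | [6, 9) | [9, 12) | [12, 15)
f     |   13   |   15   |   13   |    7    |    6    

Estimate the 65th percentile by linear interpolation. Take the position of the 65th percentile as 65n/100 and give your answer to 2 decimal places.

Cumulative frequencies: 13, 28, 41, 48, 54
n = 54; position = 65n/100 = 35.1.
This falls in the class [6, 9): L = 6, F = 28, f = 13, h = 3.
65th percentile ≈ 6 + ((35.1 − 28) / 13) × 3 = 7.6385

7.64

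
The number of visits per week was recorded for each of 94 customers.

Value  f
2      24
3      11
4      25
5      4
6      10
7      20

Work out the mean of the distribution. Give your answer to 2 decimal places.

Values: 2, 3, 4, 5, 6, 7
Σfx = 24×2 + 11×3 + 25×4 + 4×5 + 10×6 + 20×7 = 401
n = Σf = 94
Mean = 401 / 94 = 4.2660

4.27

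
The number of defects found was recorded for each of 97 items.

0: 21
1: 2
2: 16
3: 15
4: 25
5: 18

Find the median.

Cumulative frequencies: 21, 23, 39, 54, 79, 97
n = 97, so the median is the value in position (n+1)/2 = 49.
Position 49 falls at value 3.

3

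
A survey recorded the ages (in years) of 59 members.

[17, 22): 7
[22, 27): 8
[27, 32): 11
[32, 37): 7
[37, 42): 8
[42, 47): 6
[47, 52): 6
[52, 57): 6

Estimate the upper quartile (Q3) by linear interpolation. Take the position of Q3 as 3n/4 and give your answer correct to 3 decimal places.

Cumulative frequencies: 7, 15, 26, 33, 41, 47, 53, 59
n = 59; position = 3n/4 = 44.25.
This falls in the class [42, 47): L = 42, F = 41, f = 6, h = 5.
Upper quartile ≈ 42 + ((44.25 − 41) / 6) × 5 = 44.7083

44.708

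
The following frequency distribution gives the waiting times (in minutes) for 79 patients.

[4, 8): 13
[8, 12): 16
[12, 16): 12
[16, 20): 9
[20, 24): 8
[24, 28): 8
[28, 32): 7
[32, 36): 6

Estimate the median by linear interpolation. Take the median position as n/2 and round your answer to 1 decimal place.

15.5

Cumulative frequencies: 13, 29, 41, 50, 58, 66, 73, 79
n = 79; position = n/2 = 39.5.
This falls in the class [12, 16): L = 12, F = 29, f = 12, h = 4.
Median ≈ 12 + ((39.5 − 29) / 12) × 4 = 15.5000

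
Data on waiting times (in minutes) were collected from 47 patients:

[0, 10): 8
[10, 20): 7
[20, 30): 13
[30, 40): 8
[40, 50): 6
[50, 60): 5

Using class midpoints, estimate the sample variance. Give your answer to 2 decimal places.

245.51

Midpoints: 5, 15, 25, 35, 45, 55
n = 47, Σfm = 1295, mean = 27.5532
Σfm² = 46975
Σf(m − x̄)² = Σfm² − (Σfm)²/n = 46975 − 1295²/47 = 11293.6170
Sample variance = 11293.6170 / 46 = 245.5134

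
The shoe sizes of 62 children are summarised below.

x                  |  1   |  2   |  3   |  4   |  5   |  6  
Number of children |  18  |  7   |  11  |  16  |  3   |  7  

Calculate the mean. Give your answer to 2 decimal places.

3.00

Values: 1, 2, 3, 4, 5, 6
Σfx = 18×1 + 7×2 + 11×3 + 16×4 + 3×5 + 7×6 = 186
n = Σf = 62
Mean = 186 / 62 = 3.0000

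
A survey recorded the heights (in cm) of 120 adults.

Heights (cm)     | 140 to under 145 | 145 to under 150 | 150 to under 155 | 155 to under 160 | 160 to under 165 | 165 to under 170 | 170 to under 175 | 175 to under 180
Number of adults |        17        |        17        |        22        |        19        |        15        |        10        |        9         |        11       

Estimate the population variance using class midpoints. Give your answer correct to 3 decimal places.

115.623

Midpoints: 142.5, 147.5, 152.5, 157.5, 162.5, 167.5, 172.5, 177.5
n = 120, Σfm = 18895, mean = 157.4583
Σfm² = 2989050
Σf(m − x̄)² = Σfm² − (Σfm)²/n = 2989050 − 18895²/120 = 13874.7917
Population variance = 13874.7917 / 120 = 115.6233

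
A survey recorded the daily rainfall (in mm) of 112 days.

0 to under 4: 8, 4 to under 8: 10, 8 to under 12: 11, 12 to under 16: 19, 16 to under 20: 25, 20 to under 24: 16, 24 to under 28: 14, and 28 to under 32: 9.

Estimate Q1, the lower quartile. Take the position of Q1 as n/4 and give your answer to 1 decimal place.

Cumulative frequencies: 8, 18, 29, 48, 73, 89, 103, 112
n = 112; position = n/4 = 28.
This falls in the class 8 to under 12: L = 8, F = 18, f = 11, h = 4.
Lower quartile ≈ 8 + ((28 − 18) / 11) × 4 = 11.6364

11.6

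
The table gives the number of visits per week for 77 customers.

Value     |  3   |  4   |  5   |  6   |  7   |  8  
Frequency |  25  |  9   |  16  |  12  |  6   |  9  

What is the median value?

Cumulative frequencies: 25, 34, 50, 62, 68, 77
n = 77, so the median is the value in position (n+1)/2 = 39.
Position 39 falls at value 5.

5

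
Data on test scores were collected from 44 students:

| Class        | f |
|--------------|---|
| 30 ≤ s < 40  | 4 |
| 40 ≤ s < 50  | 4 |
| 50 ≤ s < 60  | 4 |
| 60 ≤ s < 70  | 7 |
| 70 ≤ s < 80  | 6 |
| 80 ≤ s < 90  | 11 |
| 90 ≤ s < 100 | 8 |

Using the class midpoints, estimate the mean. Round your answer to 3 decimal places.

Midpoints: 35, 45, 55, 65, 75, 85, 95
Σfm = 4×35 + 4×45 + 4×55 + 7×65 + 6×75 + 11×85 + 8×95 = 3140
n = Σf = 44
Mean = 3140 / 44 = 71.3636

71.364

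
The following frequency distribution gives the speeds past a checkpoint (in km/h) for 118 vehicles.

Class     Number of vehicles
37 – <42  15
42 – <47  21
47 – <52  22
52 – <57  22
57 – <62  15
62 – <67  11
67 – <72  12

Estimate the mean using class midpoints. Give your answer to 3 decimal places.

Midpoints: 39.5, 44.5, 49.5, 54.5, 59.5, 64.5, 69.5
Σfm = 15×39.5 + 21×44.5 + 22×49.5 + 22×54.5 + 15×59.5 + 11×64.5 + 12×69.5 = 6251
n = Σf = 118
Mean = 6251 / 118 = 52.9746

52.975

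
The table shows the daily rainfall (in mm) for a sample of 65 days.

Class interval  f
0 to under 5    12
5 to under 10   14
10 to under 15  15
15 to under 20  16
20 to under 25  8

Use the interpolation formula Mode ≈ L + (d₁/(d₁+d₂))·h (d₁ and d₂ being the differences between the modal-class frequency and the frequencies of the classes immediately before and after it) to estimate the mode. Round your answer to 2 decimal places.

15.56

Modal class: 15 to under 20 (highest frequency 16).
d₁ = 16 − 15 = 1, d₂ = 16 − 8 = 8
Mode ≈ 15 + (1/(1+8)) × 5 = 15 + 0.5556 = 15.5556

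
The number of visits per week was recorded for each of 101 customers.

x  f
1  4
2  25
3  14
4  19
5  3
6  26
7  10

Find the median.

Cumulative frequencies: 4, 29, 43, 62, 65, 91, 101
n = 101, so the median is the value in position (n+1)/2 = 51.
Position 51 falls at value 4.

4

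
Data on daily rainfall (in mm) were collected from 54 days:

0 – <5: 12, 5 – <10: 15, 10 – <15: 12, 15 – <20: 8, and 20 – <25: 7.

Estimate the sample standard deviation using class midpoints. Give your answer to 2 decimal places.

Midpoints: 2.5, 7.5, 12.5, 17.5, 22.5
n = 54, Σfm = 590, mean = 10.9259
Σfm² = 8787.5
Σf(m − x̄)² = Σfm² − (Σfm)²/n = 8787.5 − 590²/54 = 2341.2037
Sample variance = 2341.2037 / 53 = 44.1737
Standard deviation = √44.1737 = 6.6463

6.65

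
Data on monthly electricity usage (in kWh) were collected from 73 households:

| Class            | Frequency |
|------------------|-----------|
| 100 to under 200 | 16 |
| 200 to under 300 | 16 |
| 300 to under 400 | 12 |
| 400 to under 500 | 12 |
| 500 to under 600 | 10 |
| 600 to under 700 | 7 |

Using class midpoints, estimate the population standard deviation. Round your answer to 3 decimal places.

163.295

Midpoints: 150, 250, 350, 450, 550, 650
n = 73, Σfm = 26050, mean = 356.8493
Σfm² = 11242500
Σf(m − x̄)² = Σfm² − (Σfm)²/n = 11242500 − 26050²/73 = 1946575.3425
Population variance = 1946575.3425 / 73 = 26665.4157
Standard deviation = √26665.4157 = 163.2955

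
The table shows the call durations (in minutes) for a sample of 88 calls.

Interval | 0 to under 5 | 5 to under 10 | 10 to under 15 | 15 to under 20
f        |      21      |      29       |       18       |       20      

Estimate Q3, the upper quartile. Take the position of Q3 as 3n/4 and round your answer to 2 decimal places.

Cumulative frequencies: 21, 50, 68, 88
n = 88; position = 3n/4 = 66.
This falls in the class 10 to under 15: L = 10, F = 50, f = 18, h = 5.
Upper quartile ≈ 10 + ((66 − 50) / 18) × 5 = 14.4444

14.44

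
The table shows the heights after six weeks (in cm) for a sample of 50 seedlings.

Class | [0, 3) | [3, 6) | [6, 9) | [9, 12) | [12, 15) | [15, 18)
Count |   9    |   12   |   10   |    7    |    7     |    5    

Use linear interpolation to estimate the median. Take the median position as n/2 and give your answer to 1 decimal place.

7.2

Cumulative frequencies: 9, 21, 31, 38, 45, 50
n = 50; position = n/2 = 25.
This falls in the class [6, 9): L = 6, F = 21, f = 10, h = 3.
Median ≈ 6 + ((25 − 21) / 10) × 3 = 7.2000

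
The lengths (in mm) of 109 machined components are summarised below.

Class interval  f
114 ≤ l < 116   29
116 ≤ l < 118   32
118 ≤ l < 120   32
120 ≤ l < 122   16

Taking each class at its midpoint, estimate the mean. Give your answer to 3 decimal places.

Midpoints: 115, 117, 119, 121
Σfm = 29×115 + 32×117 + 32×119 + 16×121 = 12823
n = Σf = 109
Mean = 12823 / 109 = 117.6422

117.642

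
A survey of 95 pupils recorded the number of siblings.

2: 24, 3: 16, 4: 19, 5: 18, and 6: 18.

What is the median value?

4

Cumulative frequencies: 24, 40, 59, 77, 95
n = 95, so the median is the value in position (n+1)/2 = 48.
Position 48 falls at value 4.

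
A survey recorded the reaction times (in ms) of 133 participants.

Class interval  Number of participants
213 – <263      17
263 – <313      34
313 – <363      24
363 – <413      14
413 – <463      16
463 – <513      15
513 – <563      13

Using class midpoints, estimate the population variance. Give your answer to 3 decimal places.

Midpoints: 238, 288, 338, 388, 438, 488, 538
n = 133, Σfm = 48704, mean = 366.1955
Σfm² = 19036952
Σf(m − x̄)² = Σfm² − (Σfm)²/n = 19036952 − 48704²/133 = 1201766.9173
Population variance = 1201766.9173 / 133 = 9035.8415

9035.841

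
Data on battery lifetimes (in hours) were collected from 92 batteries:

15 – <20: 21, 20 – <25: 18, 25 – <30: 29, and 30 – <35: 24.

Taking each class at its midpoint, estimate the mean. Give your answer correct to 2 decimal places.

Midpoints: 17.5, 22.5, 27.5, 32.5
Σfm = 21×17.5 + 18×22.5 + 29×27.5 + 24×32.5 = 2350
n = Σf = 92
Mean = 2350 / 92 = 25.5435

25.54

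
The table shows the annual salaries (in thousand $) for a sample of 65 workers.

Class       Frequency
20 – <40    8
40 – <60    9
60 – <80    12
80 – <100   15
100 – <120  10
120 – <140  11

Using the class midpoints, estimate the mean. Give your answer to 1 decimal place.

83.2

Midpoints: 30, 50, 70, 90, 110, 130
Σfm = 8×30 + 9×50 + 12×70 + 15×90 + 10×110 + 11×130 = 5410
n = Σf = 65
Mean = 5410 / 65 = 83.2308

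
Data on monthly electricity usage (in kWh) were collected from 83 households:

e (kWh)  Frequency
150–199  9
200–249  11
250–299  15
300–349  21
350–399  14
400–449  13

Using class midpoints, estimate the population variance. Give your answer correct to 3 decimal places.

5995.790

Midpoints: 174.5, 224.5, 274.5, 324.5, 374.5, 424.5
n = 83, Σfm = 25733.5, mean = 310.0422
Σfm² = 8476120.75
Σf(m − x̄)² = Σfm² − (Σfm)²/n = 8476120.75 − 25733.5²/83 = 497650.6024
Population variance = 497650.6024 / 83 = 5995.7904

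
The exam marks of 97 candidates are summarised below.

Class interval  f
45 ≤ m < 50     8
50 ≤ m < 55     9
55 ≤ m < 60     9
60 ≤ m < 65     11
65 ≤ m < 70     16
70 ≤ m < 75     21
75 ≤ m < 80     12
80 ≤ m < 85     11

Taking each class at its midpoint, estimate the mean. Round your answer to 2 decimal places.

Midpoints: 47.5, 52.5, 57.5, 62.5, 67.5, 72.5, 77.5, 82.5
Σfm = 8×47.5 + 9×52.5 + 9×57.5 + 11×62.5 + 16×67.5 + 21×72.5 + 12×77.5 + 11×82.5 = 6497.5
n = Σf = 97
Mean = 6497.5 / 97 = 66.9845

66.98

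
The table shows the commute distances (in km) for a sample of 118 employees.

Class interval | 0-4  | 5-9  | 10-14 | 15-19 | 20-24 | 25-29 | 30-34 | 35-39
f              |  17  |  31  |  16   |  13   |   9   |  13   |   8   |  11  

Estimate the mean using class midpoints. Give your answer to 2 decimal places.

15.90

Midpoints: 2, 7, 12, 17, 22, 27, 32, 37
Σfm = 17×2 + 31×7 + 16×12 + 13×17 + 9×22 + 13×27 + 8×32 + 11×37 = 1876
n = Σf = 118
Mean = 1876 / 118 = 15.8983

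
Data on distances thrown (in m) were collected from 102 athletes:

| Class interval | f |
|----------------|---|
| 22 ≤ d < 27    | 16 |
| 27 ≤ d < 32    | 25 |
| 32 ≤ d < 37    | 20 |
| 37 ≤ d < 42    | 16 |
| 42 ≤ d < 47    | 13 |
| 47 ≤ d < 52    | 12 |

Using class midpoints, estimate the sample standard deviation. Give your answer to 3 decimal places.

Midpoints: 24.5, 29.5, 34.5, 39.5, 44.5, 49.5
n = 102, Σfm = 3624, mean = 35.5294
Σfm² = 135275.5
Σf(m − x̄)² = Σfm² − (Σfm)²/n = 135275.5 − 3624²/102 = 6516.9118
Sample variance = 6516.9118 / 101 = 64.5239
Standard deviation = √64.5239 = 8.0327

8.033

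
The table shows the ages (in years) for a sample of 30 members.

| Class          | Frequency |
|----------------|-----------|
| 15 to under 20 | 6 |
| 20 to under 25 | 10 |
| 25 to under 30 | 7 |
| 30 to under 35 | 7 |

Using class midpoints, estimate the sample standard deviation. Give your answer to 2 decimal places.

Midpoints: 17.5, 22.5, 27.5, 32.5
n = 30, Σfm = 750, mean = 25.0000
Σfm² = 19587.5
Σf(m − x̄)² = Σfm² − (Σfm)²/n = 19587.5 − 750²/30 = 837.5000
Sample variance = 837.5000 / 29 = 28.8793
Standard deviation = √28.8793 = 5.3739

5.37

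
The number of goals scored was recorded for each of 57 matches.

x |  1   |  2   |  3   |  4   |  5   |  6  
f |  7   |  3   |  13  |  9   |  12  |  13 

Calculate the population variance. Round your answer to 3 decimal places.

2.665

Values: 1, 2, 3, 4, 5, 6
n = 57, Σfx = 226, mean = 3.9649
Σfx² = 1048
Σf(x − x̄)² = Σfx² − (Σfx)²/n = 1048 − 226²/57 = 151.9298
Population variance = 151.9298 / 57 = 2.6654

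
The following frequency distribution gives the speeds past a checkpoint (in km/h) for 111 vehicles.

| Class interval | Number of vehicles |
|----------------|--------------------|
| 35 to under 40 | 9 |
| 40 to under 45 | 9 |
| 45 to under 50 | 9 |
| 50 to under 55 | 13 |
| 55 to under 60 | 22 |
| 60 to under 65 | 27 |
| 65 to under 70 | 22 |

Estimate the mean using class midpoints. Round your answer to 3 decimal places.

56.464

Midpoints: 37.5, 42.5, 47.5, 52.5, 57.5, 62.5, 67.5
Σfm = 9×37.5 + 9×42.5 + 9×47.5 + 13×52.5 + 22×57.5 + 27×62.5 + 22×67.5 = 6267.5
n = Σf = 111
Mean = 6267.5 / 111 = 56.4640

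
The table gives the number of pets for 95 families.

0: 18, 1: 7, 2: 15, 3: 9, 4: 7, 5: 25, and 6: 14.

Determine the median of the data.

Cumulative frequencies: 18, 25, 40, 49, 56, 81, 95
n = 95, so the median is the value in position (n+1)/2 = 48.
Position 48 falls at value 3.

3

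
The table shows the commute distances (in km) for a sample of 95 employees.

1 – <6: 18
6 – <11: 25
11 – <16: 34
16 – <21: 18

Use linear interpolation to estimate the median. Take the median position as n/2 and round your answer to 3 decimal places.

11.662

Cumulative frequencies: 18, 43, 77, 95
n = 95; position = n/2 = 47.5.
This falls in the class 11 – <16: L = 11, F = 43, f = 34, h = 5.
Median ≈ 11 + ((47.5 − 43) / 34) × 5 = 11.6618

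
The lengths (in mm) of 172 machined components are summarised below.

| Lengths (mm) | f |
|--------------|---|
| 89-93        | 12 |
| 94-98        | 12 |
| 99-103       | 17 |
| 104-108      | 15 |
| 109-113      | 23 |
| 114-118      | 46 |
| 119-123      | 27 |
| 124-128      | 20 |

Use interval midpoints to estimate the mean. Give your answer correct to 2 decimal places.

111.78

Midpoints: 91, 96, 101, 106, 111, 116, 121, 126
Σfm = 12×91 + 12×96 + 17×101 + 15×106 + 23×111 + 46×116 + 27×121 + 20×126 = 19227
n = Σf = 172
Mean = 19227 / 172 = 111.7849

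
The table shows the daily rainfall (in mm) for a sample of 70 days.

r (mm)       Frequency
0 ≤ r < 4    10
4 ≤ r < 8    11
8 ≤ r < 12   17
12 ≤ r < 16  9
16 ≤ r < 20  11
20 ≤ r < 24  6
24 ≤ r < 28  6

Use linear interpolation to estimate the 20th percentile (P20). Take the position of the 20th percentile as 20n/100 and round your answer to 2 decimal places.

5.45

Cumulative frequencies: 10, 21, 38, 47, 58, 64, 70
n = 70; position = 20n/100 = 14.
This falls in the class 4 ≤ r < 8: L = 4, F = 10, f = 11, h = 4.
20th percentile ≈ 4 + ((14 − 10) / 11) × 4 = 5.4545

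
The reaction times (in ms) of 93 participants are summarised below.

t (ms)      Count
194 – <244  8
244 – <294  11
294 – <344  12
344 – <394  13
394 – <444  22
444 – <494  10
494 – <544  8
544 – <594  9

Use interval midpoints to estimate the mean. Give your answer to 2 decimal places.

392.66

Midpoints: 219, 269, 319, 369, 419, 469, 519, 569
Σfm = 8×219 + 11×269 + 12×319 + 13×369 + 22×419 + 10×469 + 8×519 + 9×569 = 36517
n = Σf = 93
Mean = 36517 / 93 = 392.6559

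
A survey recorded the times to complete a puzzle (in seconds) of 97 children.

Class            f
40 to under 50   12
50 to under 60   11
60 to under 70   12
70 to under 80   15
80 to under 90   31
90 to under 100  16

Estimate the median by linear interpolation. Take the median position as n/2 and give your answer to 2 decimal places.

Cumulative frequencies: 12, 23, 35, 50, 81, 97
n = 97; position = n/2 = 48.5.
This falls in the class 70 to under 80: L = 70, F = 35, f = 15, h = 10.
Median ≈ 70 + ((48.5 − 35) / 15) × 10 = 79.0000

79.00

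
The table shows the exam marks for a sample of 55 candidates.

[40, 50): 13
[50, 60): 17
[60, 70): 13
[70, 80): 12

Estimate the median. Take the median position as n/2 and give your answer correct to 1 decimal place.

Cumulative frequencies: 13, 30, 43, 55
n = 55; position = n/2 = 27.5.
This falls in the class [50, 60): L = 50, F = 13, f = 17, h = 10.
Median ≈ 50 + ((27.5 − 13) / 17) × 10 = 58.5294

58.5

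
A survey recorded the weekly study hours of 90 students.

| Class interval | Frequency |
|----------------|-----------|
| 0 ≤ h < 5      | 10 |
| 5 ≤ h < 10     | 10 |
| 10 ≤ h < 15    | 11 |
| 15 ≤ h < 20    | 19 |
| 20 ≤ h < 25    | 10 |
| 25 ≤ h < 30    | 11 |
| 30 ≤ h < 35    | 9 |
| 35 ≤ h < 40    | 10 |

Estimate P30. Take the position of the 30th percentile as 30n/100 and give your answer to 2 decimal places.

13.18

Cumulative frequencies: 10, 20, 31, 50, 60, 71, 80, 90
n = 90; position = 30n/100 = 27.
This falls in the class 10 ≤ h < 15: L = 10, F = 20, f = 11, h = 5.
30th percentile ≈ 10 + ((27 − 20) / 11) × 5 = 13.1818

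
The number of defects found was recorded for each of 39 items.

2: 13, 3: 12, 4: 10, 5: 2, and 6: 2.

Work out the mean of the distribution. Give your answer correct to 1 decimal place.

Values: 2, 3, 4, 5, 6
Σfx = 13×2 + 12×3 + 10×4 + 2×5 + 2×6 = 124
n = Σf = 39
Mean = 124 / 39 = 3.1795

3.2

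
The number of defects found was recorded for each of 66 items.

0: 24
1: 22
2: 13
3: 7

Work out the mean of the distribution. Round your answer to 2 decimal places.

Values: 0, 1, 2, 3
Σfx = 24×0 + 22×1 + 13×2 + 7×3 = 69
n = Σf = 66
Mean = 69 / 66 = 1.0455

1.05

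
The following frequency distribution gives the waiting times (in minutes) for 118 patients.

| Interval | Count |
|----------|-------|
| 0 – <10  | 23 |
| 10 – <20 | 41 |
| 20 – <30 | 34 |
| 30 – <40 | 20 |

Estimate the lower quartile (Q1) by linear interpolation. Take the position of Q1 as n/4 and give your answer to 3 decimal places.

Cumulative frequencies: 23, 64, 98, 118
n = 118; position = n/4 = 29.5.
This falls in the class 10 – <20: L = 10, F = 23, f = 41, h = 10.
Lower quartile ≈ 10 + ((29.5 − 23) / 41) × 10 = 11.5854

11.585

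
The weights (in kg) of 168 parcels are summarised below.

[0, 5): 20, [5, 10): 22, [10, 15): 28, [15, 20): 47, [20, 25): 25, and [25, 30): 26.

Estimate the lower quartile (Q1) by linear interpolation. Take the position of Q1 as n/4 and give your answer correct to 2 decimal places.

Cumulative frequencies: 20, 42, 70, 117, 142, 168
n = 168; position = n/4 = 42.
This falls in the class [5, 10): L = 5, F = 20, f = 22, h = 5.
Lower quartile ≈ 5 + ((42 − 20) / 22) × 5 = 10.0000

10.00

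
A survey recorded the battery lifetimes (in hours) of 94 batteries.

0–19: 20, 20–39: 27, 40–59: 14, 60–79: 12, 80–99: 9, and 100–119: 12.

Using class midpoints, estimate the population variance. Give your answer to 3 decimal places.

Midpoints: 9.5, 29.5, 49.5, 69.5, 89.5, 109.5
n = 94, Σfm = 4633, mean = 49.2872
Σfm² = 333543.5
Σf(m − x̄)² = Σfm² − (Σfm)²/n = 333543.5 − 4633²/94 = 105195.7447
Population variance = 105195.7447 / 94 = 1119.1037

1119.104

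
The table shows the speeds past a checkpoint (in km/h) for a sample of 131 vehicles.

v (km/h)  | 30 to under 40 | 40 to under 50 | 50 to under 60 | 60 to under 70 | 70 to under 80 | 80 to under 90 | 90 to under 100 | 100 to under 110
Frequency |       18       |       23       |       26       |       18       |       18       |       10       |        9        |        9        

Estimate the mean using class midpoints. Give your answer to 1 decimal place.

Midpoints: 35, 45, 55, 65, 75, 85, 95, 105
Σfm = 18×35 + 23×45 + 26×55 + 18×65 + 18×75 + 10×85 + 9×95 + 9×105 = 8265
n = Σf = 131
Mean = 8265 / 131 = 63.0916

63.1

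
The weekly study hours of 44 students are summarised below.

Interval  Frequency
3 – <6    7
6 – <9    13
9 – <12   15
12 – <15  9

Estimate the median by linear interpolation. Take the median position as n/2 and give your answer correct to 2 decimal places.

Cumulative frequencies: 7, 20, 35, 44
n = 44; position = n/2 = 22.
This falls in the class 9 – <12: L = 9, F = 20, f = 15, h = 3.
Median ≈ 9 + ((22 − 20) / 15) × 3 = 9.4000

9.40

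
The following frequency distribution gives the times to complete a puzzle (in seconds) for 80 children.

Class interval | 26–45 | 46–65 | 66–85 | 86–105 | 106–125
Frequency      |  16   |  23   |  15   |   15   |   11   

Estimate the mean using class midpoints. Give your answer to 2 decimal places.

71.00

Midpoints: 35.5, 55.5, 75.5, 95.5, 115.5
Σfm = 16×35.5 + 23×55.5 + 15×75.5 + 15×95.5 + 11×115.5 = 5680
n = Σf = 80
Mean = 5680 / 80 = 71.0000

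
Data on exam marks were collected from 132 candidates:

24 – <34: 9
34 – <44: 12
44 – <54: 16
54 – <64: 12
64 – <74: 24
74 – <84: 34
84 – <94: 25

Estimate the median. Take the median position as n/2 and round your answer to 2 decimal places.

71.08

Cumulative frequencies: 9, 21, 37, 49, 73, 107, 132
n = 132; position = n/2 = 66.
This falls in the class 64 – <74: L = 64, F = 49, f = 24, h = 10.
Median ≈ 64 + ((66 − 49) / 24) × 10 = 71.0833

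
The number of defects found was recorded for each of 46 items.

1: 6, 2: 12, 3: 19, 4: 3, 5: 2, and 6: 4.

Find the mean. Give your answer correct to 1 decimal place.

2.9

Values: 1, 2, 3, 4, 5, 6
Σfx = 6×1 + 12×2 + 19×3 + 3×4 + 2×5 + 4×6 = 133
n = Σf = 46
Mean = 133 / 46 = 2.8913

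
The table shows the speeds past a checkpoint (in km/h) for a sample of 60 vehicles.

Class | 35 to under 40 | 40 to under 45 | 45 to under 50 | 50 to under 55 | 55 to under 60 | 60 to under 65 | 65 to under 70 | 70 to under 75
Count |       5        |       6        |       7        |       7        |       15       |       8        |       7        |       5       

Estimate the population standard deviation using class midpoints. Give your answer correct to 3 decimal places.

Midpoints: 37.5, 42.5, 47.5, 52.5, 57.5, 62.5, 67.5, 72.5
n = 60, Σfm = 3340, mean = 55.6667
Σfm² = 191975
Σf(m − x̄)² = Σfm² − (Σfm)²/n = 191975 − 3340²/60 = 6048.3333
Population variance = 6048.3333 / 60 = 100.8056
Standard deviation = √100.8056 = 10.0402

10.040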